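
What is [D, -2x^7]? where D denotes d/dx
- 14 x^{6}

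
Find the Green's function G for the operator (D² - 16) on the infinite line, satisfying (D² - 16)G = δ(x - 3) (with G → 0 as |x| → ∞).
-\frac{e^{-4|x - 3|}}{8}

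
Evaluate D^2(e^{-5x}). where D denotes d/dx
25 e^{- 5 x}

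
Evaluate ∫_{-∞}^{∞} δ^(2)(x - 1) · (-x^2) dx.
-2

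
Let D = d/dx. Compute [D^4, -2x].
-8D^{3}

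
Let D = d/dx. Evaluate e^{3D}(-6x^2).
- 6 x^{2} - 36 x - 54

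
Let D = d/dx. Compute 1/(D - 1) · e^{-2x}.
- \frac{e^{- 2 x}}{3}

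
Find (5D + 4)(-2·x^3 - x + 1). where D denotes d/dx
- 8 x^{3} - 30 x^{2} - 4 x - 1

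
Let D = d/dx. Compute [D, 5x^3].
15 x^{2}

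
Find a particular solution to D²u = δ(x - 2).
\frac{|x - 2|}{2}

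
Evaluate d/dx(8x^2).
16 x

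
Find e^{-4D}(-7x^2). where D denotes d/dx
- 7 x^{2} + 56 x - 112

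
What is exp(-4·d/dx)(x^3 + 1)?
x^{3} - 12 x^{2} + 48 x - 63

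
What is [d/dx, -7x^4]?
- 28 x^{3}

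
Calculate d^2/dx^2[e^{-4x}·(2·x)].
16 \left(2 x - 1\right) e^{- 4 x}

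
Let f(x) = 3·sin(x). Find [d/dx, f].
3 \cos{\left(x \right)}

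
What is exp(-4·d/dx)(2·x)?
2 x - 8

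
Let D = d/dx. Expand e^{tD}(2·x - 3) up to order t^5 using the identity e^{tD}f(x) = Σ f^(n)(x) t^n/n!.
2 t + 2 x - 3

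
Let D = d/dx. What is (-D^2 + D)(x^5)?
5 x^{3} \left(x - 4\right)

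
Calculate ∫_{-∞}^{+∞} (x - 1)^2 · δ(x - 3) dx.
4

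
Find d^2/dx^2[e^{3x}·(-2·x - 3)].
\left(- 18 x - 39\right) e^{3 x}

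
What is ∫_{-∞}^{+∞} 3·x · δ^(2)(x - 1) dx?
0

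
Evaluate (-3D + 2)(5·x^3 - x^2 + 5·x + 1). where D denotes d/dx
10 x^{3} - 47 x^{2} + 16 x - 13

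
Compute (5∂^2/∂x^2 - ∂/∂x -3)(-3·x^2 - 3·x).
9 x^{2} + 15 x - 27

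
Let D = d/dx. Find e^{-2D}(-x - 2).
- x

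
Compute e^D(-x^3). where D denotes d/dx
- x^{3} - 3 x^{2} - 3 x - 1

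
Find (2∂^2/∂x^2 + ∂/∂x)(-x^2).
- 2 x - 4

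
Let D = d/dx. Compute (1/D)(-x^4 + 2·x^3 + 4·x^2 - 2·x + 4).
- \frac{x^{5}}{5} + \frac{x^{4}}{2} + \frac{4 x^{3}}{3} - x^{2} + 4 x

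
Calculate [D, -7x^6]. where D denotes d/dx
- 42 x^{5}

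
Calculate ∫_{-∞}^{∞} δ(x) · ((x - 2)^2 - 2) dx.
2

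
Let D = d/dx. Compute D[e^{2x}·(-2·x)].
\left(- 4 x - 2\right) e^{2 x}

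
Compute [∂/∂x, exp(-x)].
- e^{- x}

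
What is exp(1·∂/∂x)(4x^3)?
4 x^{3} + 12 x^{2} + 12 x + 4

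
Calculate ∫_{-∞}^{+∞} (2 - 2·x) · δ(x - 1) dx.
0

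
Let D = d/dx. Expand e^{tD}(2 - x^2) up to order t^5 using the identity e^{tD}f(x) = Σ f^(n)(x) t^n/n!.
- t^{2} - 2 t x - x^{2} + 2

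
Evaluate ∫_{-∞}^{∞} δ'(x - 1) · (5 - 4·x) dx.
4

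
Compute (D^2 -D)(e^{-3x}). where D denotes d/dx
12 e^{- 3 x}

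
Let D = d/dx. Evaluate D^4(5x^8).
8400 x^{4}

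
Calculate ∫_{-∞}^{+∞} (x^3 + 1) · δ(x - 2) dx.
9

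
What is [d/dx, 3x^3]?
9 x^{2}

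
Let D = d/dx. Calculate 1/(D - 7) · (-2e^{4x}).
\frac{2 e^{4 x}}{3}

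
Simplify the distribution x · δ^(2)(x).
-2\delta'(x)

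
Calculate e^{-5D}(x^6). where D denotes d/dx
x^{6} - 30 x^{5} + 375 x^{4} - 2500 x^{3} + 9375 x^{2} - 18750 x + 15625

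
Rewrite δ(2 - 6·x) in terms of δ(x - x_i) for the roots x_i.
\frac{\delta(x - 1/3)}{6}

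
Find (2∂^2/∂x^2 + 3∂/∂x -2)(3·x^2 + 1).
- 6 x^{2} + 18 x + 10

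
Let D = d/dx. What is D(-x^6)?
- 6 x^{5}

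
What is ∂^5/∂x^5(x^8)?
6720 x^{3}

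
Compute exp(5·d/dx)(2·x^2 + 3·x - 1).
2 x^{2} + 23 x + 64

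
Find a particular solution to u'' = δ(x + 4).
\frac{|x + 4|}{2}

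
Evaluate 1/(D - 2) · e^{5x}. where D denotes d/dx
\frac{e^{5 x}}{3}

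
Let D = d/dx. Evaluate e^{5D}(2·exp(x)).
2 e^{x + 5}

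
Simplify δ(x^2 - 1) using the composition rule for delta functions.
\frac{\delta(x + 1) + \delta(x - 1)}{2}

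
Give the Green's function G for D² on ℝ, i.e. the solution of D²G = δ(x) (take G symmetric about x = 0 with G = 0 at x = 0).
\frac{|x|}{2}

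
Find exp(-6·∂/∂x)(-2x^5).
- 2 x^{5} + 60 x^{4} - 720 x^{3} + 4320 x^{2} - 12960 x + 15552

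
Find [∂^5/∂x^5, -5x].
-25\frac{d^{4}}{dx^{4}}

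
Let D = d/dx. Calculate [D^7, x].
7D^{6}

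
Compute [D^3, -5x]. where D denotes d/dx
-15D^{2}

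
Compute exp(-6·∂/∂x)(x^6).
x^{6} - 36 x^{5} + 540 x^{4} - 4320 x^{3} + 19440 x^{2} - 46656 x + 46656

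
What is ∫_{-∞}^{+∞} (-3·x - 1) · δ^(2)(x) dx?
0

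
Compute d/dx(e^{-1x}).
- e^{- x}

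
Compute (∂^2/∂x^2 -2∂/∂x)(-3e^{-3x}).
- 45 e^{- 3 x}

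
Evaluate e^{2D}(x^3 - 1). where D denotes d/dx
x^{3} + 6 x^{2} + 12 x + 7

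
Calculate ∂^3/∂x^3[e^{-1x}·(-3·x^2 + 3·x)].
3 \left(x^{2} - 7 x + 9\right) e^{- x}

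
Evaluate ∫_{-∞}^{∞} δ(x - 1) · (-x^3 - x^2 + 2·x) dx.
0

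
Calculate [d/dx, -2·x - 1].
-2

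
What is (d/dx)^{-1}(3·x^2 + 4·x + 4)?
x^{3} + 2 x^{2} + 4 x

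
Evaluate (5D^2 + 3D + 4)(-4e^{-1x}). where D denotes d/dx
- 24 e^{- x}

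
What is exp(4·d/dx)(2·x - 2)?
2 x + 6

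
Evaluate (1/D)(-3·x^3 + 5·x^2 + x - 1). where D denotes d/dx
- \frac{3 x^{4}}{4} + \frac{5 x^{3}}{3} + \frac{x^{2}}{2} - x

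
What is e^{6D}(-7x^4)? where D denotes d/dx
- 7 x^{4} - 168 x^{3} - 1512 x^{2} - 6048 x - 9072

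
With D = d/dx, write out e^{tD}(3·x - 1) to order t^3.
3 t + 3 x - 1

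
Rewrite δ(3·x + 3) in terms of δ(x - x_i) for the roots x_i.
\frac{\delta(x + 1)}{3}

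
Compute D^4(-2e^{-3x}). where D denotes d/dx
- 162 e^{- 3 x}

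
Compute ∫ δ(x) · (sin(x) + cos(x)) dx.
1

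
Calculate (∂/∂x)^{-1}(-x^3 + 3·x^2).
- \frac{x^{4}}{4} + x^{3}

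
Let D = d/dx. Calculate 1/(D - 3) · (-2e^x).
e^{x}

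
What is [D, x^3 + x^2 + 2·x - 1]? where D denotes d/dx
3 x^{2} + 2 x + 2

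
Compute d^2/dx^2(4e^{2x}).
16 e^{2 x}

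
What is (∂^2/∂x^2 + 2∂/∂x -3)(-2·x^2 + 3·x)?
6 x^{2} - 17 x + 2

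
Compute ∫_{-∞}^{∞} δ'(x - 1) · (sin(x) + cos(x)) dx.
- \cos{\left(1 \right)} + \sin{\left(1 \right)}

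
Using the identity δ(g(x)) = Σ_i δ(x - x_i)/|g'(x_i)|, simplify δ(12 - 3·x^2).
\frac{\delta(x - 2) + \delta(x + 2)}{12}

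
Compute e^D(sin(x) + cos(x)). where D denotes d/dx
\sqrt{2} \sin{\left(x + \frac{\pi}{4} + 1 \right)}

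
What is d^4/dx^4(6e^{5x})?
3750 e^{5 x}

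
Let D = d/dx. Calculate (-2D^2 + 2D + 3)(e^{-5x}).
- 57 e^{- 5 x}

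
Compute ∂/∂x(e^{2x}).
2 e^{2 x}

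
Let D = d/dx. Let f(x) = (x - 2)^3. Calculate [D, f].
3 \left(x - 2\right)^{2}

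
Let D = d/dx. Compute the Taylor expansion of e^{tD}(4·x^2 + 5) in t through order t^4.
4 t^{2} + 8 t x + 4 x^{2} + 5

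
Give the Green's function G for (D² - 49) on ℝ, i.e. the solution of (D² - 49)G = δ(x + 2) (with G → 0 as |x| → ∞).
-\frac{e^{-7|x + 2|}}{14}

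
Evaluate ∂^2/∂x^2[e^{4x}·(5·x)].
\left(80 x + 40\right) e^{4 x}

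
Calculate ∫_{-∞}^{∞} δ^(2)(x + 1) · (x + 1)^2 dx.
2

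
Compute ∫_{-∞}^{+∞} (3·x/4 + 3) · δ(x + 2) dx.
\frac{3}{2}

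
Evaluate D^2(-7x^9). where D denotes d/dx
- 504 x^{7}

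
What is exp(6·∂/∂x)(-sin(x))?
- \sin{\left(x + 6 \right)}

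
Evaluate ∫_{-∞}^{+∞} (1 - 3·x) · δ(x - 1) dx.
-2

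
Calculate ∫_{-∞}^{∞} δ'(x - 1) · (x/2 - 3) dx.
- \frac{1}{2}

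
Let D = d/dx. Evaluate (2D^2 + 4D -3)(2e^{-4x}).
26 e^{- 4 x}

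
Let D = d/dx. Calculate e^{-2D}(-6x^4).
- 6 x^{4} + 48 x^{3} - 144 x^{2} + 192 x - 96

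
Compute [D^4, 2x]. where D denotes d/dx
8D^{3}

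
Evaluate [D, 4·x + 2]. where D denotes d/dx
4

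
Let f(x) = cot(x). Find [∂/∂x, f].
- \frac{1}{\sin^{2}{\left(x \right)}}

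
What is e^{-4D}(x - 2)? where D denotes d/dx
x - 6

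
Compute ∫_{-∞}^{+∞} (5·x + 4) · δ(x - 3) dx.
19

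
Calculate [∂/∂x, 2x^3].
6 x^{2}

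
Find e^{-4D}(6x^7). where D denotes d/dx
6 x^{7} - 168 x^{6} + 2016 x^{5} - 13440 x^{4} + 53760 x^{3} - 129024 x^{2} + 172032 x - 98304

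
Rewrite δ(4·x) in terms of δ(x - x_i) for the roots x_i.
\frac{\delta(x)}{4}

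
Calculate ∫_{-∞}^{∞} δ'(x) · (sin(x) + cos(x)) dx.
-1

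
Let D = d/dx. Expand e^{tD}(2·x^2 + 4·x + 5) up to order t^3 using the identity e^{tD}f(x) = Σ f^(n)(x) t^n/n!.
2 t^{2} + 4 t \left(x + 1\right) + 2 x^{2} + 4 x + 5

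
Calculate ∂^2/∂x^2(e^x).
e^{x}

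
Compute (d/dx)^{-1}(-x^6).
- \frac{x^{7}}{7}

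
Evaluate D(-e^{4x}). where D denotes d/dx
- 4 e^{4 x}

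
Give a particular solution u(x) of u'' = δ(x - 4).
\frac{|x - 4|}{2}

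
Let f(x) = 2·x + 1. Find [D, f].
2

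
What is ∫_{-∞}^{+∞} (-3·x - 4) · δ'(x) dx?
3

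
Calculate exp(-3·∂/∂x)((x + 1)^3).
x^{3} - 6 x^{2} + 12 x - 8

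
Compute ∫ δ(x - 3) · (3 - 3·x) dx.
-6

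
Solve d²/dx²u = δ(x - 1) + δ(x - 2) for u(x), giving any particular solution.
\frac{|x - 1|}{2} + \frac{|x - 2|}{2}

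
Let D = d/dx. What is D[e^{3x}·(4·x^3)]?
12 x^{2} \left(x + 1\right) e^{3 x}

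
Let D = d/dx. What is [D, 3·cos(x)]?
- 3 \sin{\left(x \right)}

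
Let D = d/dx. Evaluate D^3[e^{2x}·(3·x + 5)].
\left(24 x + 76\right) e^{2 x}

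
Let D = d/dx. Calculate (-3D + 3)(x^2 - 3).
3 x^{2} - 6 x - 9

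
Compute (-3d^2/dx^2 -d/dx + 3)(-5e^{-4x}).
205 e^{- 4 x}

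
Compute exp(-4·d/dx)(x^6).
x^{6} - 24 x^{5} + 240 x^{4} - 1280 x^{3} + 3840 x^{2} - 6144 x + 4096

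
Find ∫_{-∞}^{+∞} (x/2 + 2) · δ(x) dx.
2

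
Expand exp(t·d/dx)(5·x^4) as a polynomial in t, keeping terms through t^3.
5 x \left(4 t^{3} + 6 t^{2} x + 4 t x^{2} + x^{3}\right)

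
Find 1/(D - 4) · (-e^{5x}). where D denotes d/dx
- e^{5 x}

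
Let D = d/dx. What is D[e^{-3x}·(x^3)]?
3 x^{2} \left(1 - x\right) e^{- 3 x}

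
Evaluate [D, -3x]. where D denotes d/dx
-3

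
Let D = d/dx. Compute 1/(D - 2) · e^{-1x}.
- \frac{e^{- x}}{3}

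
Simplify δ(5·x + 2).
\frac{\delta(x + 2/5)}{5}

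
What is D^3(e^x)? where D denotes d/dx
e^{x}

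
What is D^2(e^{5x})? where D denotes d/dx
25 e^{5 x}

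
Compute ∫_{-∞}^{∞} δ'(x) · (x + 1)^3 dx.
-3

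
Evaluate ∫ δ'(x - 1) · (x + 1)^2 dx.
-4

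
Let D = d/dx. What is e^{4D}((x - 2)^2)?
x^{2} + 4 x + 4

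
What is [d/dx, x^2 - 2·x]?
2 x - 2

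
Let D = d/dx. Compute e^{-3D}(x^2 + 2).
x^{2} - 6 x + 11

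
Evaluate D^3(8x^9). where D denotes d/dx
4032 x^{6}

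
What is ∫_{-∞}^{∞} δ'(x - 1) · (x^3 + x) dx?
-4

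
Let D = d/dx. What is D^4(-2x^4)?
-48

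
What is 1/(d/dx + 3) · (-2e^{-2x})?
- 2 e^{- 2 x}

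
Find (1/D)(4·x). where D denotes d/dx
2 x^{2}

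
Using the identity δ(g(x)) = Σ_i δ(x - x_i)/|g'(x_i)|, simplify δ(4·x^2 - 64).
\frac{\delta(x - 4) + \delta(x + 4)}{32}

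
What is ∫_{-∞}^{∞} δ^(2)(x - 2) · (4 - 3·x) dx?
0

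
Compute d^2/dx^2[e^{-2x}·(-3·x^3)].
6 x \left(- 2 x^{2} + 6 x - 3\right) e^{- 2 x}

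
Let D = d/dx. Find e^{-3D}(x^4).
x^{4} - 12 x^{3} + 54 x^{2} - 108 x + 81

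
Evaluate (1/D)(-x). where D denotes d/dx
- \frac{x^{2}}{2}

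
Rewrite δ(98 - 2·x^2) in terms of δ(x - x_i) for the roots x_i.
\frac{\delta(x - 7) + \delta(x + 7)}{28}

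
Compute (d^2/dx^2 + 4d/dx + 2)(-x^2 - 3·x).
- 2 x^{2} - 14 x - 14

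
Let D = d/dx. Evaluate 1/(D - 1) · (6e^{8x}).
\frac{6 e^{8 x}}{7}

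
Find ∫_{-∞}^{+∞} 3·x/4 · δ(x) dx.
0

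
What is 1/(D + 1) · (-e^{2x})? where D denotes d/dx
- \frac{e^{2 x}}{3}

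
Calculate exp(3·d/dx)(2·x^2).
2 x^{2} + 12 x + 18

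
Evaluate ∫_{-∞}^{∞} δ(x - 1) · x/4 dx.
\frac{1}{4}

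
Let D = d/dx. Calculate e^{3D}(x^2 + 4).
x^{2} + 6 x + 13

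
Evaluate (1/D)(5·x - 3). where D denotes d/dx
\frac{5 x^{2}}{2} - 3 x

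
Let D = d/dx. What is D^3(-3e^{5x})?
- 375 e^{5 x}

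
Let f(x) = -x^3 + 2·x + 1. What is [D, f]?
2 - 3 x^{2}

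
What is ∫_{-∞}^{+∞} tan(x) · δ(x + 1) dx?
- \tan{\left(1 \right)}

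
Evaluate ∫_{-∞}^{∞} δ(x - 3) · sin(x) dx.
\sin{\left(3 \right)}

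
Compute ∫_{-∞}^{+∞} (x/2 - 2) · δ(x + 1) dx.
- \frac{5}{2}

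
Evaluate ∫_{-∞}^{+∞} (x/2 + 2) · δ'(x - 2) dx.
- \frac{1}{2}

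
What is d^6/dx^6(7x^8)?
141120 x^{2}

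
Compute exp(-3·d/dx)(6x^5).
6 x^{5} - 90 x^{4} + 540 x^{3} - 1620 x^{2} + 2430 x - 1458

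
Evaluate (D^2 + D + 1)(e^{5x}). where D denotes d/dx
31 e^{5 x}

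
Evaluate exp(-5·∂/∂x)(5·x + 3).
5 x - 22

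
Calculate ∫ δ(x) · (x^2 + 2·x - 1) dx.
-1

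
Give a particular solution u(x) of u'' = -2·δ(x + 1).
-|x + 1|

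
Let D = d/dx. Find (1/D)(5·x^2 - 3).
\frac{5 x^{3}}{3} - 3 x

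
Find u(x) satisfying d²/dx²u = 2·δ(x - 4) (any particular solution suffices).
|x - 4|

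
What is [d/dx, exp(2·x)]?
2 e^{2 x}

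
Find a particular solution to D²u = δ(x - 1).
\frac{|x - 1|}{2}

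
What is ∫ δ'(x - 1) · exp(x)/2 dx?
- \frac{e}{2}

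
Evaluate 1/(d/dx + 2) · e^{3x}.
\frac{e^{3 x}}{5}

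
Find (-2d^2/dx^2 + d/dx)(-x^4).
4 x^{2} \left(6 - x\right)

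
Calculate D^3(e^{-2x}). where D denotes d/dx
- 8 e^{- 2 x}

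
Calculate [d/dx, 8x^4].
32 x^{3}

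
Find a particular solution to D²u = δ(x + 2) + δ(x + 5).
\frac{|x + 2|}{2} + \frac{|x + 5|}{2}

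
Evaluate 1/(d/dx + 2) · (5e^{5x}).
\frac{5 e^{5 x}}{7}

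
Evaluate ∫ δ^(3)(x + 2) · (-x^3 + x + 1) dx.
6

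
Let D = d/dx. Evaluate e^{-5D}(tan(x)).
\tan{\left(x - 5 \right)}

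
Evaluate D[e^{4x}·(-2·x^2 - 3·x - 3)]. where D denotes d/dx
\left(- 8 x^{2} - 16 x - 15\right) e^{4 x}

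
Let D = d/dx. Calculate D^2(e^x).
e^{x}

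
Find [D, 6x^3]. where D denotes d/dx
18 x^{2}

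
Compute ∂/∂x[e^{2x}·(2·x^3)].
x^{2} \left(4 x + 6\right) e^{2 x}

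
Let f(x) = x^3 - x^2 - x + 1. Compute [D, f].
3 x^{2} - 2 x - 1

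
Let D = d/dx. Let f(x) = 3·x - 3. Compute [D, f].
3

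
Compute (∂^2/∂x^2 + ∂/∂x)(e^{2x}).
6 e^{2 x}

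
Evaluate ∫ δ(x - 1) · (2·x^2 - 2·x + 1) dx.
1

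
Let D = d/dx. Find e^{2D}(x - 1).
x + 1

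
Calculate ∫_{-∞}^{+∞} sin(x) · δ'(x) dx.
-1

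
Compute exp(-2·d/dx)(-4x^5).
- 4 x^{5} + 40 x^{4} - 160 x^{3} + 320 x^{2} - 320 x + 128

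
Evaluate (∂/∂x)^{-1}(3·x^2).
x^{3}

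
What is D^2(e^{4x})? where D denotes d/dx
16 e^{4 x}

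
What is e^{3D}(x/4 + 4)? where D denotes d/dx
\frac{x}{4} + \frac{19}{4}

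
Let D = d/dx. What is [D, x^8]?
8 x^{7}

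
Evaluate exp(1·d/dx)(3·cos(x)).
3 \cos{\left(x + 1 \right)}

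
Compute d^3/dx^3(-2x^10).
- 1440 x^{7}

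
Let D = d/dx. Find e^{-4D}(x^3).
x^{3} - 12 x^{2} + 48 x - 64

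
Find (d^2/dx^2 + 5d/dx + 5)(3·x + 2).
15 x + 25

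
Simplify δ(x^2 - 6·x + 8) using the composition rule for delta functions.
\frac{\delta(x - 2) + \delta(x - 4)}{2}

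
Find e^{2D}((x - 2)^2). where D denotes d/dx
x^{2}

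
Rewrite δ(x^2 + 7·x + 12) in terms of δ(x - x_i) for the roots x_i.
\frac{\delta(x + 4) + \delta(x + 3)}{1}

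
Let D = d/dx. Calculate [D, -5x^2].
- 10 x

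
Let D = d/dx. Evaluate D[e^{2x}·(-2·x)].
\left(- 4 x - 2\right) e^{2 x}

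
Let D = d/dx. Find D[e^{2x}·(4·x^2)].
8 x \left(x + 1\right) e^{2 x}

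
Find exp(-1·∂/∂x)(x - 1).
x - 2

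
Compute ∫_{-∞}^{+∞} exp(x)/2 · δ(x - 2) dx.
\frac{e^{2}}{2}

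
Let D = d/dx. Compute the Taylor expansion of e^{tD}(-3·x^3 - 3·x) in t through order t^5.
- 3 t^{3} - 9 t^{2} x - 3 t \left(3 x^{2} + 1\right) - 3 x^{3} - 3 x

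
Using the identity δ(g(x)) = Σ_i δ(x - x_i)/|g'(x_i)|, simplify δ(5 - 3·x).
\frac{\delta(x - 5/3)}{3}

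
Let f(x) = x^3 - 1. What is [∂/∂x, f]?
3 x^{2}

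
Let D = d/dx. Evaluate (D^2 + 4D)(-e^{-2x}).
4 e^{- 2 x}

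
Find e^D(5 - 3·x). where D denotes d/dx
2 - 3 x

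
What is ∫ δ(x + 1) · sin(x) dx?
- \sin{\left(1 \right)}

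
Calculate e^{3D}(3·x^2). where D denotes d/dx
3 x^{2} + 18 x + 27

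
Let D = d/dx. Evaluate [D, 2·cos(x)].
- 2 \sin{\left(x \right)}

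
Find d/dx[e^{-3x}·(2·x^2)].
2 x \left(2 - 3 x\right) e^{- 3 x}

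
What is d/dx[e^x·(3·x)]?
3 \left(x + 1\right) e^{x}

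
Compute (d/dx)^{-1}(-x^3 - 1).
- \frac{x^{4}}{4} - x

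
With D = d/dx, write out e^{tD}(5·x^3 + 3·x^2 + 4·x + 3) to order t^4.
5 t^{3} + t^{2} \left(15 x + 3\right) + t \left(15 x^{2} + 6 x + 4\right) + 5 x^{3} + 3 x^{2} + 4 x + 3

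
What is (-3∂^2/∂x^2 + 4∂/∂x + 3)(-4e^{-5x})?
368 e^{- 5 x}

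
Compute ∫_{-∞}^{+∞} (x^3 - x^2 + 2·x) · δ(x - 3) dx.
24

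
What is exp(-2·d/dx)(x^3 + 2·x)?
x^{3} - 6 x^{2} + 14 x - 12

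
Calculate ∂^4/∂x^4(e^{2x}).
16 e^{2 x}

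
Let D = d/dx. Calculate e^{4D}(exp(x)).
e^{x + 4}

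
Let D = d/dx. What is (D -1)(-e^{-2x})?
3 e^{- 2 x}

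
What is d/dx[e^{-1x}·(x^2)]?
x \left(2 - x\right) e^{- x}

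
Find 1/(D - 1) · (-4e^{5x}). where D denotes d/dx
- e^{5 x}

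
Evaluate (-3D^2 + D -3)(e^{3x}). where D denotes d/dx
- 27 e^{3 x}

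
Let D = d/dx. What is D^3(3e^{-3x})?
- 81 e^{- 3 x}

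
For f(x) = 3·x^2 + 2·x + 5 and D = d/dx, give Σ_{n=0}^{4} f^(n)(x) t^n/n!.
3 t^{2} + 2 t \left(3 x + 1\right) + 3 x^{2} + 2 x + 5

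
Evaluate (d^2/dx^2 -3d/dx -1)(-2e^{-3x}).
- 34 e^{- 3 x}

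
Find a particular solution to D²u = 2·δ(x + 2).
|x + 2|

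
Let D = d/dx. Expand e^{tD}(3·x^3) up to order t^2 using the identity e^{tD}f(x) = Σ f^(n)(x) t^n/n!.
3 x \left(3 t^{2} + 3 t x + x^{2}\right)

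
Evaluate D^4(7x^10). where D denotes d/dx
35280 x^{6}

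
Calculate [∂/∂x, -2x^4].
- 8 x^{3}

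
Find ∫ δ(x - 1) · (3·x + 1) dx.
4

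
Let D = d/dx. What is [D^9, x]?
9D^{8}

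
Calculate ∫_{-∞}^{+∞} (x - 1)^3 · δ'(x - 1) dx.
0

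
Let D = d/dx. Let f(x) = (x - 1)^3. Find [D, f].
3 \left(x - 1\right)^{2}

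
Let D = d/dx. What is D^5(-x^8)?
- 6720 x^{3}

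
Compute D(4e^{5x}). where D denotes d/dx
20 e^{5 x}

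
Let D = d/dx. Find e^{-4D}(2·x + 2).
2 x - 6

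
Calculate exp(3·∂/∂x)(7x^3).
7 x^{3} + 63 x^{2} + 189 x + 189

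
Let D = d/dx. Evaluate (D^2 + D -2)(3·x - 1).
5 - 6 x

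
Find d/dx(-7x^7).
- 49 x^{6}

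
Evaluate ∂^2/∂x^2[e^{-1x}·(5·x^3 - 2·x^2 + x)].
\left(5 x^{3} - 32 x^{2} + 39 x - 6\right) e^{- x}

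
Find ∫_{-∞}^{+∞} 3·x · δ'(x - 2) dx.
-3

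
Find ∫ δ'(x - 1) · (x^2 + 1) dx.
-2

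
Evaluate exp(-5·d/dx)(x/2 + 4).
\frac{x}{2} + \frac{3}{2}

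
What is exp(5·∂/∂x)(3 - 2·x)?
- 2 x - 7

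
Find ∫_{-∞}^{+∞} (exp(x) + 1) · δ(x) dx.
2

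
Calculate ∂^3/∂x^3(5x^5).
300 x^{2}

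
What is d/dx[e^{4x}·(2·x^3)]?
x^{2} \left(8 x + 6\right) e^{4 x}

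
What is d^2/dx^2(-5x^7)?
- 210 x^{5}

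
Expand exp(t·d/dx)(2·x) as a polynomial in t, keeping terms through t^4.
2 t + 2 x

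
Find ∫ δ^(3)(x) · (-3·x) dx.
0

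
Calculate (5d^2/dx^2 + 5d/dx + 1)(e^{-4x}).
61 e^{- 4 x}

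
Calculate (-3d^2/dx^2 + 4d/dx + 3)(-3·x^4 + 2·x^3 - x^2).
- 9 x^{4} - 42 x^{3} + 129 x^{2} - 44 x + 6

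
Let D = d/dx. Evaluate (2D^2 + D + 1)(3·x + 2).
3 x + 5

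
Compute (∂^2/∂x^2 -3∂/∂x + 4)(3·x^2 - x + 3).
12 x^{2} - 22 x + 21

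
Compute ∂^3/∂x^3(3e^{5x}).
375 e^{5 x}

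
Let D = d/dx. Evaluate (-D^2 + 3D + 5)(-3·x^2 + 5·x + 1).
- 15 x^{2} + 7 x + 26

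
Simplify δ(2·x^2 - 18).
\frac{\delta(x - 3) + \delta(x + 3)}{12}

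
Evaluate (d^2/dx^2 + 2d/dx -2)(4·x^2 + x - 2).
- 8 x^{2} + 14 x + 14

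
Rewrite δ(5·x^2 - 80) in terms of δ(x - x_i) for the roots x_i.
\frac{\delta(x - 4) + \delta(x + 4)}{40}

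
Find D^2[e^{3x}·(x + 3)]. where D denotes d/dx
\left(9 x + 33\right) e^{3 x}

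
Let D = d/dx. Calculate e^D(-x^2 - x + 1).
- x^{2} - 3 x - 1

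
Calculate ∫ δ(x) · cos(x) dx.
1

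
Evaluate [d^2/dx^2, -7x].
-14\frac{d}{dx}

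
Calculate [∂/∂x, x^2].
2 x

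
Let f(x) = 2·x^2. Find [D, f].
4 x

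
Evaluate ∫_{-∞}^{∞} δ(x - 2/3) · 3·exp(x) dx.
3 e^{\frac{2}{3}}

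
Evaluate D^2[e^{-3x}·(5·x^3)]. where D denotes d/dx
15 x \left(3 x^{2} - 6 x + 2\right) e^{- 3 x}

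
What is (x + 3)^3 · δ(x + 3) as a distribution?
0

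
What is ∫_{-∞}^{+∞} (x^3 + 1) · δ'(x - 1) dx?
-3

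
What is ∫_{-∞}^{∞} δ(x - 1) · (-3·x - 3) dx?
-6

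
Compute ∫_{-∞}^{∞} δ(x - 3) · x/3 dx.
1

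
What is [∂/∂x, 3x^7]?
21 x^{6}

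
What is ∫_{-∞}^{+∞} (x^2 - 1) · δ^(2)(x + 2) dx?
2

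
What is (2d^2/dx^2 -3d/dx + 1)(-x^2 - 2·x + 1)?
- x^{2} + 4 x + 3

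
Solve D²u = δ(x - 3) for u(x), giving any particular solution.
\frac{|x - 3|}{2}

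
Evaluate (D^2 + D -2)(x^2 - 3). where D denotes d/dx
- 2 x^{2} + 2 x + 8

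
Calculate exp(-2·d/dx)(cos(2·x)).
\cos{\left(2 x - 4 \right)}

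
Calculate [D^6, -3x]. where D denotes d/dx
-18D^{5}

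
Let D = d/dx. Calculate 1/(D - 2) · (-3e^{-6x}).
\frac{3 e^{- 6 x}}{8}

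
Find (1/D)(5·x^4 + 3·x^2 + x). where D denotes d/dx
x^{5} + x^{3} + \frac{x^{2}}{2}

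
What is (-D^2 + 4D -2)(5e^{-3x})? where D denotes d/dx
- 115 e^{- 3 x}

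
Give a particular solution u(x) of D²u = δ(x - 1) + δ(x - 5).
\frac{|x - 1|}{2} + \frac{|x - 5|}{2}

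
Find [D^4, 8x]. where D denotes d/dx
32D^{3}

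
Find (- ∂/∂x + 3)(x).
3 x - 1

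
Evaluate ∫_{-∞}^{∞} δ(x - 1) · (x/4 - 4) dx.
- \frac{15}{4}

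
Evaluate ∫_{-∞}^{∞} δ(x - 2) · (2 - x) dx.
0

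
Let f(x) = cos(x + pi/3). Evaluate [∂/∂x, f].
- \sin{\left(x + \frac{\pi}{3} \right)}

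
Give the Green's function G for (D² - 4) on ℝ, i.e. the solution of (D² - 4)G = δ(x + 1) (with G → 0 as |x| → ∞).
-\frac{e^{-2|x + 1|}}{4}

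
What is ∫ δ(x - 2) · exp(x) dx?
e^{2}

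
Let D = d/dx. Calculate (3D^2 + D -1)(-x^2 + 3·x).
x^{2} - 5 x - 3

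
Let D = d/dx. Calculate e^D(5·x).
5 x + 5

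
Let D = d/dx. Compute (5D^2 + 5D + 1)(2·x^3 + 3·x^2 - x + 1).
2 x^{3} + 33 x^{2} + 89 x + 26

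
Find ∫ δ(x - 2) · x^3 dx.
8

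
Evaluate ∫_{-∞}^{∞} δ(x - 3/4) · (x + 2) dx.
\frac{11}{4}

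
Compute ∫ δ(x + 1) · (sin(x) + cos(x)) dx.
- \sin{\left(1 \right)} + \cos{\left(1 \right)}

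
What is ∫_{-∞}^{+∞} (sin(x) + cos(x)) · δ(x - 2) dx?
\cos{\left(2 \right)} + \sin{\left(2 \right)}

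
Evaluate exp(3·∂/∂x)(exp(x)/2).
\frac{e^{x + 3}}{2}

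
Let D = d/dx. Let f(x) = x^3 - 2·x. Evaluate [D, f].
3 x^{2} - 2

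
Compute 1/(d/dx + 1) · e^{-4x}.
- \frac{e^{- 4 x}}{3}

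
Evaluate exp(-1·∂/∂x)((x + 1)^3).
x^{3}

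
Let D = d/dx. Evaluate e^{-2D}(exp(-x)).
e^{2 - x}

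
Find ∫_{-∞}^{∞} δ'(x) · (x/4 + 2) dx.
- \frac{1}{4}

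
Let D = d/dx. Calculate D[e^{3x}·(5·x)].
\left(15 x + 5\right) e^{3 x}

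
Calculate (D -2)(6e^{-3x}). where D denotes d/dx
- 30 e^{- 3 x}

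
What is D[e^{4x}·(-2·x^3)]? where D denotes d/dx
x^{2} \left(- 8 x - 6\right) e^{4 x}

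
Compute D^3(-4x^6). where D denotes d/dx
- 480 x^{3}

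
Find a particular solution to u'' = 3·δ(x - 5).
\frac{3|x - 5|}{2}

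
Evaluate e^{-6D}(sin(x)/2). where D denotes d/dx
\frac{\sin{\left(x - 6 \right)}}{2}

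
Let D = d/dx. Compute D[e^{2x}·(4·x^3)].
x^{2} \left(8 x + 12\right) e^{2 x}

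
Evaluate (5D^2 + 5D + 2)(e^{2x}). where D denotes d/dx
32 e^{2 x}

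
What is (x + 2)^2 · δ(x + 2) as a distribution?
0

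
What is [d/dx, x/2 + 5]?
\frac{1}{2}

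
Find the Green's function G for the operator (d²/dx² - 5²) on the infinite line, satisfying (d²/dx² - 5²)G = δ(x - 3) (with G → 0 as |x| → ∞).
-\frac{e^{-5|x - 3|}}{10}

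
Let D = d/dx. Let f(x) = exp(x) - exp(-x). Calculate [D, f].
2 \cosh{\left(x \right)}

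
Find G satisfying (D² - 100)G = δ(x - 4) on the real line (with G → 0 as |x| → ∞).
-\frac{e^{-10|x - 4|}}{20}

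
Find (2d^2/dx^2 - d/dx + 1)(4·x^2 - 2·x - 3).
4 x^{2} - 10 x + 15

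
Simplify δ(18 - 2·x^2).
\frac{\delta(x - 3) + \delta(x + 3)}{12}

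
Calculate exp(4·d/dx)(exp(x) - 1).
e^{x + 4} - 1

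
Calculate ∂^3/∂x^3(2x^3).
12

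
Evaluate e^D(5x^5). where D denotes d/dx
5 x^{5} + 25 x^{4} + 50 x^{3} + 50 x^{2} + 25 x + 5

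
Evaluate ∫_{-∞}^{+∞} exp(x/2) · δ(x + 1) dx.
e^{- \frac{1}{2}}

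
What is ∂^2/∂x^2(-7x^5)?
- 140 x^{3}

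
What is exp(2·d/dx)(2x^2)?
2 x^{2} + 8 x + 8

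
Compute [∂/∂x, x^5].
5 x^{4}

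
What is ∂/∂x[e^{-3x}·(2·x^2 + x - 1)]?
\left(- 6 x^{2} + x + 4\right) e^{- 3 x}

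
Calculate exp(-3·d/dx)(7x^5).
7 x^{5} - 105 x^{4} + 630 x^{3} - 1890 x^{2} + 2835 x - 1701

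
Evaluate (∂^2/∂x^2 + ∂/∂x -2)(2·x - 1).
4 - 4 x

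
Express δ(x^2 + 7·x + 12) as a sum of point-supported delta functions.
\frac{\delta(x + 4) + \delta(x + 3)}{1}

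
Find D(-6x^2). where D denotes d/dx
- 12 x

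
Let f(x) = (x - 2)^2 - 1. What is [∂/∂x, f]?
2 x - 4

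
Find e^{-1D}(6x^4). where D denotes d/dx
6 x^{4} - 24 x^{3} + 36 x^{2} - 24 x + 6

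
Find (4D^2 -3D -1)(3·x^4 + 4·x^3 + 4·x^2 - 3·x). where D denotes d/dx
- 3 x^{4} - 40 x^{3} + 104 x^{2} + 75 x + 41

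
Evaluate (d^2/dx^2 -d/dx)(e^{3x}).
6 e^{3 x}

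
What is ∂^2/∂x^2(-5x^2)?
-10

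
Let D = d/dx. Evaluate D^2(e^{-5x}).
25 e^{- 5 x}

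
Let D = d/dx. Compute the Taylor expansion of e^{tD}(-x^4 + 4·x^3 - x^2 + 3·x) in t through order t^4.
- t^{4} - 4 t^{3} \left(x - 1\right) - t^{2} \left(6 x^{2} - 12 x + 1\right) - t \left(4 x^{3} - 12 x^{2} + 2 x - 3\right) - x^{4} + 4 x^{3} - x^{2} + 3 x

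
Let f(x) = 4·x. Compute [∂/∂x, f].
4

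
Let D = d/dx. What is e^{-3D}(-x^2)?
- x^{2} + 6 x - 9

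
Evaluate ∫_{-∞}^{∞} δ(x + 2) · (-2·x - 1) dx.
3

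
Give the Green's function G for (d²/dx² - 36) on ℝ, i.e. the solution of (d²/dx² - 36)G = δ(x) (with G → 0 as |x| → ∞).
-\frac{e^{-6|x|}}{12}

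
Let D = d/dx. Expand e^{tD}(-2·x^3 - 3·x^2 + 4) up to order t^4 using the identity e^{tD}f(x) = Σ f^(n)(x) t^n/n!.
- 2 t^{3} - t^{2} \left(6 x + 3\right) - 6 t x \left(x + 1\right) - 2 x^{3} - 3 x^{2} + 4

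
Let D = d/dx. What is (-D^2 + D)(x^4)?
4 x^{2} \left(x - 3\right)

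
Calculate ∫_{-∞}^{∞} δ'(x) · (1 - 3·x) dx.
3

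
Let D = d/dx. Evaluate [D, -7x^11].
- 77 x^{10}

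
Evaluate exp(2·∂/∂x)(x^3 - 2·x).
x^{3} + 6 x^{2} + 10 x + 4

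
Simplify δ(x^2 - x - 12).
\frac{\delta(x - 4) + \delta(x + 3)}{7}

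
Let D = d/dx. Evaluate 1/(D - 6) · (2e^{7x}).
2 e^{7 x}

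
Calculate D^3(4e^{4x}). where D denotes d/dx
256 e^{4 x}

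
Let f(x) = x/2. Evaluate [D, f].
\frac{1}{2}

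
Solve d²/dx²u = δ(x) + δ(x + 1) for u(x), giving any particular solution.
\frac{|x|}{2} + \frac{|x + 1|}{2}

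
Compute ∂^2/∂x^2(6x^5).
120 x^{3}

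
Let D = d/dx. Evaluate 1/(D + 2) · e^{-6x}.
- \frac{e^{- 6 x}}{4}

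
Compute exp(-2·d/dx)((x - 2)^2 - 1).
x^{2} - 8 x + 15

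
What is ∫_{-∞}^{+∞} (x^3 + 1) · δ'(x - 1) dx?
-3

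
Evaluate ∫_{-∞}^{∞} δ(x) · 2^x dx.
1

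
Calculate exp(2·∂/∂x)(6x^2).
6 x^{2} + 24 x + 24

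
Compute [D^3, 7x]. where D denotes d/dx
21D^{2}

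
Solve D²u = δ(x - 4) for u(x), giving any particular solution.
\frac{|x - 4|}{2}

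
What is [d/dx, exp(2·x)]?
2 e^{2 x}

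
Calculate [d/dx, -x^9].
- 9 x^{8}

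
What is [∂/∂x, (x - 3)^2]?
2 x - 6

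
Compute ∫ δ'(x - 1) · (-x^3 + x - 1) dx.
2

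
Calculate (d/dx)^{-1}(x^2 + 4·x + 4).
\frac{x^{3}}{3} + 2 x^{2} + 4 x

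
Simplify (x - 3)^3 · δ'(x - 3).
0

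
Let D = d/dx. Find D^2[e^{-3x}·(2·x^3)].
6 x \left(3 x^{2} - 6 x + 2\right) e^{- 3 x}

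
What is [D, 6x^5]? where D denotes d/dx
30 x^{4}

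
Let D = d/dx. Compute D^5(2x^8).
13440 x^{3}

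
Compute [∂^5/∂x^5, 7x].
35\frac{d^{4}}{dx^{4}}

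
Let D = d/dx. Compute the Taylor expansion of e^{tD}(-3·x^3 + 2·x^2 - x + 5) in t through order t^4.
- 3 t^{3} - t^{2} \left(9 x - 2\right) - t \left(9 x^{2} - 4 x + 1\right) - 3 x^{3} + 2 x^{2} - x + 5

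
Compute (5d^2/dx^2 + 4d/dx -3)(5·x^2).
- 15 x^{2} + 40 x + 50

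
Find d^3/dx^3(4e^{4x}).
256 e^{4 x}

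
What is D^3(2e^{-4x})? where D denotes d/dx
- 128 e^{- 4 x}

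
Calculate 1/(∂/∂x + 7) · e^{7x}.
\frac{e^{7 x}}{14}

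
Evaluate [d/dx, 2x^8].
16 x^{7}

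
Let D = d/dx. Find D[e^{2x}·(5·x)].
\left(10 x + 5\right) e^{2 x}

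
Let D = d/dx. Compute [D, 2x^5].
10 x^{4}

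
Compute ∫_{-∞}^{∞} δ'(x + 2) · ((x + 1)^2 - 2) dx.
2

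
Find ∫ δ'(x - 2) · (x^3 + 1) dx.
-12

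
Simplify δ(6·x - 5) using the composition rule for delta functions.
\frac{\delta(x - 5/6)}{6}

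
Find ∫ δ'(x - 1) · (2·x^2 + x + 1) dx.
-5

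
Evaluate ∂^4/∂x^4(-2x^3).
0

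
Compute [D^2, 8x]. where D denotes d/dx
16D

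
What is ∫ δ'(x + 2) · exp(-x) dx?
e^{2}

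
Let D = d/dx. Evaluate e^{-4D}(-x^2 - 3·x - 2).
- x^{2} + 5 x - 6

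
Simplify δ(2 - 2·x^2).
\frac{\delta(x - 1) + \delta(x + 1)}{4}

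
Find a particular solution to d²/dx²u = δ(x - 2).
\frac{|x - 2|}{2}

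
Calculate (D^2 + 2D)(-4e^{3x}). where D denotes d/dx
- 60 e^{3 x}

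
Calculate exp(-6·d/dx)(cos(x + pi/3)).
\cos{\left(x - 6 + \frac{\pi}{3} \right)}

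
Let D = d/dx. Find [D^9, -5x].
-45D^{8}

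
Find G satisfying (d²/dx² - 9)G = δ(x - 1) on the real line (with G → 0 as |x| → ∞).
-\frac{e^{-3|x - 1|}}{6}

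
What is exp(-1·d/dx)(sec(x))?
\sec{\left(x - 1 \right)}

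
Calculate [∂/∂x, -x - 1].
-1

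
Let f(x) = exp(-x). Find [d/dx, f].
- e^{- x}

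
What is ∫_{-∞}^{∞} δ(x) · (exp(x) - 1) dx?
0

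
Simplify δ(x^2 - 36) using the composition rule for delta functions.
\frac{\delta(x - 6) + \delta(x + 6)}{12}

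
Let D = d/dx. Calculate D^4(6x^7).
5040 x^{3}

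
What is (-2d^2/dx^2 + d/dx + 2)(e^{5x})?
- 43 e^{5 x}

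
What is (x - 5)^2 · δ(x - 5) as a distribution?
0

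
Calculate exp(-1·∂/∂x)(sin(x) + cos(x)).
\sqrt{2} \cos{\left(- x + \frac{\pi}{4} + 1 \right)}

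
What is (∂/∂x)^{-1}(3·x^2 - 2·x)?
x^{3} - x^{2}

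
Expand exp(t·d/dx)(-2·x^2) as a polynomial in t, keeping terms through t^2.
- 2 t^{2} - 4 t x - 2 x^{2}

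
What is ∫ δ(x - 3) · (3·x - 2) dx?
7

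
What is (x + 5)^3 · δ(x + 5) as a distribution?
0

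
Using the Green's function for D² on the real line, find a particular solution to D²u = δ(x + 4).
\frac{|x + 4|}{2}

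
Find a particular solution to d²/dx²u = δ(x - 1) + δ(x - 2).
\frac{|x - 1|}{2} + \frac{|x - 2|}{2}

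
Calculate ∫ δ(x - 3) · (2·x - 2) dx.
4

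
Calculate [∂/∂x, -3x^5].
- 15 x^{4}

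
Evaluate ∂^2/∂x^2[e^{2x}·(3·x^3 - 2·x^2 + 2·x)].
\left(12 x^{3} + 28 x^{2} + 10 x + 4\right) e^{2 x}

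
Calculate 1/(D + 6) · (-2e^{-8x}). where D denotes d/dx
e^{- 8 x}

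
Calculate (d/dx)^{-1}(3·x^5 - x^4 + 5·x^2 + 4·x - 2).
\frac{x^{6}}{2} - \frac{x^{5}}{5} + \frac{5 x^{3}}{3} + 2 x^{2} - 2 x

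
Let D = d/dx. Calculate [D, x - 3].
1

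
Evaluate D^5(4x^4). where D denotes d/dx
0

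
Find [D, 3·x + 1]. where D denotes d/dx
3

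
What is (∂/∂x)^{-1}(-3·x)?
- \frac{3 x^{2}}{2}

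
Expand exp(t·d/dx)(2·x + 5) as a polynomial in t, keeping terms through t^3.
2 t + 2 x + 5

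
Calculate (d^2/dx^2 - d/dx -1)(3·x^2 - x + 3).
- 3 x^{2} - 5 x + 4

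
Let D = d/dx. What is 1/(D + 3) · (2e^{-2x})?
2 e^{- 2 x}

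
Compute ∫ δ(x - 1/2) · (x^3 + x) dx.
\frac{5}{8}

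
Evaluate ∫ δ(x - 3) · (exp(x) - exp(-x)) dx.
2 \sinh{\left(3 \right)}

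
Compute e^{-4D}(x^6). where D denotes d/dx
x^{6} - 24 x^{5} + 240 x^{4} - 1280 x^{3} + 3840 x^{2} - 6144 x + 4096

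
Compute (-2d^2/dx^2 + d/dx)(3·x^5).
15 x^{3} \left(x - 8\right)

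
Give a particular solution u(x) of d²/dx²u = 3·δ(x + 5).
\frac{3|x + 5|}{2}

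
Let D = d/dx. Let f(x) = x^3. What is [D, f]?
3 x^{2}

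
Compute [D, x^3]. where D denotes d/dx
3 x^{2}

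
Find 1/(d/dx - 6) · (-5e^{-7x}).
\frac{5 e^{- 7 x}}{13}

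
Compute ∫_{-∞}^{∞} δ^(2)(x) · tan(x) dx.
0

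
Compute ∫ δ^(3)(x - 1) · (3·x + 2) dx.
0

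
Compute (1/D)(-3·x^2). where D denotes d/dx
- x^{3}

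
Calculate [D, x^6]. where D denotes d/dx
6 x^{5}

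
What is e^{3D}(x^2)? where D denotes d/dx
x^{2} + 6 x + 9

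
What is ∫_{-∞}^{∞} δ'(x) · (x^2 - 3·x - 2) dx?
3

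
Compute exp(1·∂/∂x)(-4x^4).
- 4 x^{4} - 16 x^{3} - 24 x^{2} - 16 x - 4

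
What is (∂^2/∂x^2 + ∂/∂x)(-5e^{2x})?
- 30 e^{2 x}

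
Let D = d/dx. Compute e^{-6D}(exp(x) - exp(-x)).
- e^{6 - x} + e^{x - 6}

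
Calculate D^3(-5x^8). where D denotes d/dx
- 1680 x^{5}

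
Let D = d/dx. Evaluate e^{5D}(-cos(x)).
- \cos{\left(x + 5 \right)}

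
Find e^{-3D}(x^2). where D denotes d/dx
x^{2} - 6 x + 9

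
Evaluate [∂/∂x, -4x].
-4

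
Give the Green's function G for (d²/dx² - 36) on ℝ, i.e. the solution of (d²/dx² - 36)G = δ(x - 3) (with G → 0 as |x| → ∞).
-\frac{e^{-6|x - 3|}}{12}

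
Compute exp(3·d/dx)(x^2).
x^{2} + 6 x + 9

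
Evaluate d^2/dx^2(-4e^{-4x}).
- 64 e^{- 4 x}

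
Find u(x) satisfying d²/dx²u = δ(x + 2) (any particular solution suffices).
\frac{|x + 2|}{2}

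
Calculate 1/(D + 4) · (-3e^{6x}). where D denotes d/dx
- \frac{3 e^{6 x}}{10}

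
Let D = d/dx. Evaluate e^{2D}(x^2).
x^{2} + 4 x + 4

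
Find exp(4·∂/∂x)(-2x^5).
- 2 x^{5} - 40 x^{4} - 320 x^{3} - 1280 x^{2} - 2560 x - 2048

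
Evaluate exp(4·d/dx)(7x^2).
7 x^{2} + 56 x + 112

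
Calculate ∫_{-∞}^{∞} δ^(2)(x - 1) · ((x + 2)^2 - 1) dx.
2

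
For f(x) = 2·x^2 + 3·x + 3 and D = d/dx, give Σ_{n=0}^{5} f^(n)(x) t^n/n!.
2 t^{2} + t \left(4 x + 3\right) + 2 x^{2} + 3 x + 3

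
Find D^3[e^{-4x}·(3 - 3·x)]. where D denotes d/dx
48 \left(4 x - 7\right) e^{- 4 x}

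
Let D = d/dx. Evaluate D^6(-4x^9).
- 241920 x^{3}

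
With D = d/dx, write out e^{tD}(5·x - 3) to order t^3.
5 t + 5 x - 3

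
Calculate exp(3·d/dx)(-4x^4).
- 4 x^{4} - 48 x^{3} - 216 x^{2} - 432 x - 324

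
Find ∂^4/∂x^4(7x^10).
35280 x^{6}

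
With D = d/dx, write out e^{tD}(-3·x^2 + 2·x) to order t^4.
- 3 t^{2} - 2 t \left(3 x - 1\right) - 3 x^{2} + 2 x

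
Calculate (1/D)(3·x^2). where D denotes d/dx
x^{3}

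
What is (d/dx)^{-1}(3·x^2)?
x^{3}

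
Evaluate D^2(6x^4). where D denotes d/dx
72 x^{2}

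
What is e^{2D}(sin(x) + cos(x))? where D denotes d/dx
\sqrt{2} \sin{\left(x + \frac{\pi}{4} + 2 \right)}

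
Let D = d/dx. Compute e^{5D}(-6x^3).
- 6 x^{3} - 90 x^{2} - 450 x - 750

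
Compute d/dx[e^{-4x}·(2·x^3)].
x^{2} \left(6 - 8 x\right) e^{- 4 x}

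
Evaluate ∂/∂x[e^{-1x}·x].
\left(1 - x\right) e^{- x}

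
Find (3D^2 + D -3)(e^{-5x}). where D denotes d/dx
67 e^{- 5 x}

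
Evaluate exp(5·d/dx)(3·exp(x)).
3 e^{x + 5}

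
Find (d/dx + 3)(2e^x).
8 e^{x}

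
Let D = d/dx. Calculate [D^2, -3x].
-6D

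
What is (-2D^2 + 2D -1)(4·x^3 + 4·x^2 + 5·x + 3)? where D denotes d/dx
- 4 x^{3} + 20 x^{2} - 37 x - 9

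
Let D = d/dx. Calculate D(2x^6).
12 x^{5}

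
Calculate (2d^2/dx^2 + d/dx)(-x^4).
4 x^{2} \left(- x - 6\right)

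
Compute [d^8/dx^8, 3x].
24\frac{d^{7}}{dx^{7}}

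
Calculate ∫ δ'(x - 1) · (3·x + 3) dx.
-3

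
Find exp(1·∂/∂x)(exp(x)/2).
\frac{e^{x + 1}}{2}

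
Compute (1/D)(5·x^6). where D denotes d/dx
\frac{5 x^{7}}{7}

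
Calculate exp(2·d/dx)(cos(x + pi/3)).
\cos{\left(x + \frac{\pi}{3} + 2 \right)}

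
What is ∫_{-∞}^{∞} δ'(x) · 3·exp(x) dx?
-3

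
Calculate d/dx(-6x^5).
- 30 x^{4}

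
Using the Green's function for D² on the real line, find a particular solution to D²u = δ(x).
\frac{|x|}{2}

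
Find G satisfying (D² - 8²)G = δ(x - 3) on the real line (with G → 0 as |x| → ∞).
-\frac{e^{-8|x - 3|}}{16}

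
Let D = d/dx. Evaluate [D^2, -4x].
-8D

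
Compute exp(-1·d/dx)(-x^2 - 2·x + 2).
3 - x^{2}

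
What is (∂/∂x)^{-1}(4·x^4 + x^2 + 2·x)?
\frac{4 x^{5}}{5} + \frac{x^{3}}{3} + x^{2}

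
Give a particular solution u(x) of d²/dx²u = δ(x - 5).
\frac{|x - 5|}{2}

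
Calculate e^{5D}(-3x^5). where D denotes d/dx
- 3 x^{5} - 75 x^{4} - 750 x^{3} - 3750 x^{2} - 9375 x - 9375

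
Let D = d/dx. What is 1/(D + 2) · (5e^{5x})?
\frac{5 e^{5 x}}{7}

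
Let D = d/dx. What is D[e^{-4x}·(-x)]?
\left(4 x - 1\right) e^{- 4 x}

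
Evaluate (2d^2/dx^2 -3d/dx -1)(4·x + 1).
- 4 x - 13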